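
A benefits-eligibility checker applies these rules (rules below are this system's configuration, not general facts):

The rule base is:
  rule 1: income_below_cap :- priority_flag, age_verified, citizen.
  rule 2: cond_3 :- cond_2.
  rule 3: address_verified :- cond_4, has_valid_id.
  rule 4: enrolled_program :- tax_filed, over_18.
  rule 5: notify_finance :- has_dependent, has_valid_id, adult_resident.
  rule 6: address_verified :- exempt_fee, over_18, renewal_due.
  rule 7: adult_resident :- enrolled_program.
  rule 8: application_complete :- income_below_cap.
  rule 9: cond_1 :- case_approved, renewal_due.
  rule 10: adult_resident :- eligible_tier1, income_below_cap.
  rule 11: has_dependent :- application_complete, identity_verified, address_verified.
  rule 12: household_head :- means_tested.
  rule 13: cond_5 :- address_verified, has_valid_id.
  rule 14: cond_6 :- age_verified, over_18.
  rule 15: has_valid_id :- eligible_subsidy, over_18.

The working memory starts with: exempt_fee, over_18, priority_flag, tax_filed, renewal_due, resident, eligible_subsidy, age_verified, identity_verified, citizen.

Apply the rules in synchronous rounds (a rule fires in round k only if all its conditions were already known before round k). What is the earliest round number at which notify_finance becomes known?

Round 1: rule 1 [income_below_cap :- priority_flag, age_verified, citizen.]; rule 4 [enrolled_program :- tax_filed, over_18.]; rule 6 [address_verified :- exempt_fee, over_18, renewal_due.]; rule 14 [cond_6 :- age_verified, over_18.]; rule 15 [has_valid_id :- eligible_subsidy, over_18.]. Adds income_below_cap, enrolled_program, address_verified, cond_6, has_valid_id.
Round 2: rule 7 [adult_resident :- enrolled_program.]; rule 8 [application_complete :- income_below_cap.]; rule 13 [cond_5 :- address_verified, has_valid_id.]. Adds adult_resident, application_complete, cond_5.
Round 3: rule 11 [has_dependent :- application_complete, identity_verified, address_verified.]. Adds has_dependent.
Round 4: rule 5 [notify_finance :- has_dependent, has_valid_id, adult_resident.]. Adds notify_finance.
notify_finance first appears in round 4.

4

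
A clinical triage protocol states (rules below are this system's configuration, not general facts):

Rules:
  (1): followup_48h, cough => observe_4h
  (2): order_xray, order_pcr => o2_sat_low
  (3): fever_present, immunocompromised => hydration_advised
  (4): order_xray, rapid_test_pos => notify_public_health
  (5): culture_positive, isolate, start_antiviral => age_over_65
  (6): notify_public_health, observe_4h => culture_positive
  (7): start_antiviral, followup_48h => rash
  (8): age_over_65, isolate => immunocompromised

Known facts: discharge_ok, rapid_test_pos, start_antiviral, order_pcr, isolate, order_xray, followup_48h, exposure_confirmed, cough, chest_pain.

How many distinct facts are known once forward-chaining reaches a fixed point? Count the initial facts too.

17

Round 1 — (1), (2), (4), (7), derive observe_4h, o2_sat_low, notify_public_health, rash.
Round 2 — (6), derive culture_positive.
Round 3 — (5), derive age_over_65.
Round 4 — (8), derive immunocompromised.
Closure: {age_over_65, chest_pain, cough, culture_positive, discharge_ok, exposure_confirmed, followup_48h, immunocompromised, isolate, notify_public_health, o2_sat_low, observe_4h, order_pcr, order_xray, rapid_test_pos, rash, start_antiviral} — 17 facts.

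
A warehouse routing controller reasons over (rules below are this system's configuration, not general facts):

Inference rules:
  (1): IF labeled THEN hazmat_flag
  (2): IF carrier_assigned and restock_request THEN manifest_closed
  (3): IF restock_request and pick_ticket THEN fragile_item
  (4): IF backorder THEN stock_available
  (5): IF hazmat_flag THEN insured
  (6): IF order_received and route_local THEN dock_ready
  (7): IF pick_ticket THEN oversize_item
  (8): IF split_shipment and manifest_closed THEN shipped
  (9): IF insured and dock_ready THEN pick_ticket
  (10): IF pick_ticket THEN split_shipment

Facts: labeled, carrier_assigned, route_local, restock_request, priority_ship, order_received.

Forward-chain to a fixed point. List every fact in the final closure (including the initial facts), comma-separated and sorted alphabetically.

Round 1: (1) [IF labeled THEN hazmat_flag]; (2) [IF carrier_assigned and restock_request THEN manifest_closed]; (6) [IF order_received and route_local THEN dock_ready]. New: hazmat_flag, manifest_closed, dock_ready.
Round 2: (5) [IF hazmat_flag THEN insured]. New: insured.
Round 3: (9) [IF insured and dock_ready THEN pick_ticket]. New: pick_ticket.
Round 4: (3) [IF restock_request and pick_ticket THEN fragile_item]; (7) [IF pick_ticket THEN oversize_item]; (10) [IF pick_ticket THEN split_shipment]. New: fragile_item, oversize_item, split_shipment.
Round 5: (8) [IF split_shipment and manifest_closed THEN shipped]. New: shipped.

carrier_assigned, dock_ready, fragile_item, hazmat_flag, insured, labeled, manifest_closed, order_received, oversize_item, pick_ticket, priority_ship, restock_request, route_local, shipped, split_shipment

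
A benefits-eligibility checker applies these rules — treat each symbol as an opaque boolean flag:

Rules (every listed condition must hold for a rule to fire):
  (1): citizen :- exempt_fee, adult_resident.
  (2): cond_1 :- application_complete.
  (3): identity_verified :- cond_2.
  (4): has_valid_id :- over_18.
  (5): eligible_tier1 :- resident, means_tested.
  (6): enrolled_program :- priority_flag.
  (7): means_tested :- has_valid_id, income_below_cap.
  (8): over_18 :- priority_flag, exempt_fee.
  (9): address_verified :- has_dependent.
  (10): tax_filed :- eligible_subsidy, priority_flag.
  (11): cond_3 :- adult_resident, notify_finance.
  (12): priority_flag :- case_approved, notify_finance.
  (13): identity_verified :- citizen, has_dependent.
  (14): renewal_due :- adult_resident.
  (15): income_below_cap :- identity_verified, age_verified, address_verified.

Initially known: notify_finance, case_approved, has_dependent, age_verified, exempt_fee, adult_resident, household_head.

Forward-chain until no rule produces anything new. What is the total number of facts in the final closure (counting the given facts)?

18

Round 1 — (1), (9), (11), (12), (14), derive citizen, address_verified, cond_3, priority_flag, renewal_due.
Round 2 — (6), (8), (13), derive enrolled_program, over_18, identity_verified.
Round 3 — (4), (15), derive has_valid_id, income_below_cap.
Round 4 — (7), derive means_tested.
Closure: {address_verified, adult_resident, age_verified, case_approved, citizen, cond_3, enrolled_program, exempt_fee, has_dependent, has_valid_id, household_head, identity_verified, income_below_cap, means_tested, notify_finance, over_18, priority_flag, renewal_due} — 18 facts.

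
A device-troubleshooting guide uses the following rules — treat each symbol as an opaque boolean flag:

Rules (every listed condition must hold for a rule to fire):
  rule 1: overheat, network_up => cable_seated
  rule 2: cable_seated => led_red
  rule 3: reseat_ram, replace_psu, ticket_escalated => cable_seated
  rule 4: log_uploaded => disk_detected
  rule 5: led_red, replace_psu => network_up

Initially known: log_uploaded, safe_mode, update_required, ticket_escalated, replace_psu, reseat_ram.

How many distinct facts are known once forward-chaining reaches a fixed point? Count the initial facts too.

[1] rule 3 [reseat_ram, replace_psu, ticket_escalated => cable_seated]; rule 4 [log_uploaded => disk_detected]. ⇒ new: cable_seated, disk_detected.
[2] rule 2 [cable_seated => led_red]. ⇒ new: led_red.
[3] rule 5 [led_red, replace_psu => network_up]. ⇒ new: network_up.
Closure: {cable_seated, disk_detected, led_red, log_uploaded, network_up, replace_psu, reseat_ram, safe_mode, ticket_escalated, update_required} — 10 facts.

10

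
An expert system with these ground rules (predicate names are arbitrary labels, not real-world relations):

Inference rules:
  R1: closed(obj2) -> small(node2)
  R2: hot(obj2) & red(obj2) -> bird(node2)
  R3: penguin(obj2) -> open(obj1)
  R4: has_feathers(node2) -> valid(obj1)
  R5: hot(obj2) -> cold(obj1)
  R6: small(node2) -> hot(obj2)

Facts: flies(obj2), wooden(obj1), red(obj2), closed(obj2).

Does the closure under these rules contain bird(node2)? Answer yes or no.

yes

Round 1: R1 [closed(obj2) -> small(node2)]. Adds small(node2).
Round 2: R6 [small(node2) -> hot(obj2)]. Adds hot(obj2).
Round 3: R2 [hot(obj2) & red(obj2) -> bird(node2)]; R5 [hot(obj2) -> cold(obj1)]. Adds bird(node2), cold(obj1).
bird(node2) appears in round 3, so it is derivable.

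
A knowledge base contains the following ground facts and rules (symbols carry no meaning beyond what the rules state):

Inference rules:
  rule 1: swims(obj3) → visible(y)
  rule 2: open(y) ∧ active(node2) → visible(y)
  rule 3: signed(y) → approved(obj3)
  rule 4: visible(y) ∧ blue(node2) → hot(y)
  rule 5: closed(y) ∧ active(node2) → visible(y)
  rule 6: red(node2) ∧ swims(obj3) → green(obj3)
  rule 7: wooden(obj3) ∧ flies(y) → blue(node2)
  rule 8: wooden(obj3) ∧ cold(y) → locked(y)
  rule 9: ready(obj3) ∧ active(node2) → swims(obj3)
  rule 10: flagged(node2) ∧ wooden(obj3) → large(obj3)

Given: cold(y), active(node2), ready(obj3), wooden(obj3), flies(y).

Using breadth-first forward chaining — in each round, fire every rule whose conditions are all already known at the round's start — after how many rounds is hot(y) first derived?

Round 1: rule 7 [wooden(obj3) ∧ flies(y) → blue(node2)]; rule 8 [wooden(obj3) ∧ cold(y) → locked(y)]; rule 9 [ready(obj3) ∧ active(node2) → swims(obj3)]. Adds blue(node2), locked(y), swims(obj3).
Round 2: rule 1 [swims(obj3) → visible(y)]. Adds visible(y).
Round 3: rule 4 [visible(y) ∧ blue(node2) → hot(y)]. Adds hot(y).
hot(y) first appears in round 3.

3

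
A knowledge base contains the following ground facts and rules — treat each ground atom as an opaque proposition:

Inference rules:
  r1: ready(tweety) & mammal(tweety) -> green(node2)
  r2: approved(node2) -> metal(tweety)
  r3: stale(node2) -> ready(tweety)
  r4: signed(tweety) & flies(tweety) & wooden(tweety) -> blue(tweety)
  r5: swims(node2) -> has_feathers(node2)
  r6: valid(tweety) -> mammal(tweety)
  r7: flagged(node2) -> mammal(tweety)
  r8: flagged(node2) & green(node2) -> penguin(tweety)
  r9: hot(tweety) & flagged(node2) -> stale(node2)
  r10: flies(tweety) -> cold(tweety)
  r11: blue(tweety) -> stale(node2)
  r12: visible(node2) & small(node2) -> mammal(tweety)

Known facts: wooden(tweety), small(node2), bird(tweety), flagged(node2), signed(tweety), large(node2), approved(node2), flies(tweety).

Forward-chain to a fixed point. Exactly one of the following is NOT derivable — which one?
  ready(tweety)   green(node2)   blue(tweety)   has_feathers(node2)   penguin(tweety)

Round 1 — r2, r4, r7, r10, derive metal(tweety), blue(tweety), mammal(tweety), cold(tweety).
Round 2 — r11, derive stale(node2).
Round 3 — r3, derive ready(tweety).
Round 4 — r1, derive green(node2).
Round 5 — r8, derive penguin(tweety).
Derived: blue(tweety) (round 1), green(node2) (round 4), penguin(tweety) (round 5), ready(tweety) (round 3). has_feathers(node2) never appears in any round.

has_feathers(node2)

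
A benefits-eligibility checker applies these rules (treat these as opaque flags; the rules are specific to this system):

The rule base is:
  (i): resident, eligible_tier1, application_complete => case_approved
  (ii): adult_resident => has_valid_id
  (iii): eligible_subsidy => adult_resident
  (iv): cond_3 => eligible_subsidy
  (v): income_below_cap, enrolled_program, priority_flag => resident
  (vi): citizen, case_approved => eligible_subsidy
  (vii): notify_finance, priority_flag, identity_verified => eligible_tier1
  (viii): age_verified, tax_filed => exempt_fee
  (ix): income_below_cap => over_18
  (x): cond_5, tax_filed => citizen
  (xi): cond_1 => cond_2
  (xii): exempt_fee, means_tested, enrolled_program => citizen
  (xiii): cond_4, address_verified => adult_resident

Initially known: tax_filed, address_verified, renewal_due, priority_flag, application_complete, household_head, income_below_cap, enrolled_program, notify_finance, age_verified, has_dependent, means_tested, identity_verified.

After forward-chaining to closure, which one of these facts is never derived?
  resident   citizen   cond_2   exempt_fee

Round 1 — (v), (vii), (viii), (ix), derive resident, eligible_tier1, exempt_fee, over_18.
Round 2 — (i), (xii), derive case_approved, citizen.
Round 3 — (vi), derive eligible_subsidy.
Round 4 — (iii), derive adult_resident.
Round 5 — (ii), derive has_valid_id.
Derived: exempt_fee (round 1), resident (round 1), citizen (round 2). cond_2 never appears in any round.

cond_2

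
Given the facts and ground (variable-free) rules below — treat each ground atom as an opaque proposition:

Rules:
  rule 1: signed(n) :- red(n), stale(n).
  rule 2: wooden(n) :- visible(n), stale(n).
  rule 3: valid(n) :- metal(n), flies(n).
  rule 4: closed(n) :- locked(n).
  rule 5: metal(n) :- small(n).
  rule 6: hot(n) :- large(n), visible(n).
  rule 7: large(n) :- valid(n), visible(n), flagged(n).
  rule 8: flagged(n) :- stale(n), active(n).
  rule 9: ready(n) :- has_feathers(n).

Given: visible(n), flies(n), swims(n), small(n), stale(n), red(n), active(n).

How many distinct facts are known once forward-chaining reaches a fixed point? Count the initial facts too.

14

[1] rule 1 [signed(n) :- red(n), stale(n).]; rule 2 [wooden(n) :- visible(n), stale(n).]; rule 5 [metal(n) :- small(n).]; rule 8 [flagged(n) :- stale(n), active(n).]. ⇒ new: signed(n), wooden(n), metal(n), flagged(n).
[2] rule 3 [valid(n) :- metal(n), flies(n).]. ⇒ new: valid(n).
[3] rule 7 [large(n) :- valid(n), visible(n), flagged(n).]. ⇒ new: large(n).
[4] rule 6 [hot(n) :- large(n), visible(n).]. ⇒ new: hot(n).
Closure: {active(n), flagged(n), flies(n), hot(n), large(n), metal(n), red(n), signed(n), small(n), stale(n), swims(n), valid(n), visible(n), wooden(n)} — 14 facts.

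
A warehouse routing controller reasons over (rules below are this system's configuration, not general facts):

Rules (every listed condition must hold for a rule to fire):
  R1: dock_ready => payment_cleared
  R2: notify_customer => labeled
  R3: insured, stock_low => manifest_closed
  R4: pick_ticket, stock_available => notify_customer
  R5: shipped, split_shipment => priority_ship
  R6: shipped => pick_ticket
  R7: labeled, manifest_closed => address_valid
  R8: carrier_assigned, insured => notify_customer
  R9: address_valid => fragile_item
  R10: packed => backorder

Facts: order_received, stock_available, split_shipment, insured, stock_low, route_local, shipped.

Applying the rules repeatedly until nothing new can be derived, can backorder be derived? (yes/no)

no

Round 1 — R3, R5, R6, derive manifest_closed, priority_ship, pick_ticket.
Round 2 — R4, derive notify_customer.
Round 3 — R2, derive labeled.
Round 4 — R7, derive address_valid.
Round 5 — R9, derive fragile_item.
Fixed point reached. backorder is concluded only by R10; R10 needs packed (never derived).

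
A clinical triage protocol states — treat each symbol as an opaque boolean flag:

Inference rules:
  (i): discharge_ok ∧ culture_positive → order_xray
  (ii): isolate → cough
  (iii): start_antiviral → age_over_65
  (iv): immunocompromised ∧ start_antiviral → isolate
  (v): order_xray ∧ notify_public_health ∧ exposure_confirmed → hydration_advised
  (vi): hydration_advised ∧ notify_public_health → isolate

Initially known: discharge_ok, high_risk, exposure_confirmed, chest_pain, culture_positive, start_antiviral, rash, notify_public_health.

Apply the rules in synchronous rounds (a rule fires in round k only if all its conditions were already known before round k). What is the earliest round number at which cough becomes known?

Round 1 fires (i), (iii), giving order_xray, age_over_65.
Round 2 fires (v), giving hydration_advised.
Round 3 fires (vi), giving isolate.
Round 4 fires (ii), giving cough.
cough first appears in round 4.

4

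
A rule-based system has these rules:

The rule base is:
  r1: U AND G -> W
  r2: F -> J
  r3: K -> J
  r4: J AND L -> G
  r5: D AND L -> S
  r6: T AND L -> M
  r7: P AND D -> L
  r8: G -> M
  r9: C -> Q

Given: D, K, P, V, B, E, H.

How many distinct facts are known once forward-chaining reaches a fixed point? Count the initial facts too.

Round 1 — r3, r7, derive J, L.
Round 2 — r4, r5, derive G, S.
Round 3 — r8, derive M.
Closure: {B, D, E, G, H, J, K, L, M, P, S, V} — 12 facts.

12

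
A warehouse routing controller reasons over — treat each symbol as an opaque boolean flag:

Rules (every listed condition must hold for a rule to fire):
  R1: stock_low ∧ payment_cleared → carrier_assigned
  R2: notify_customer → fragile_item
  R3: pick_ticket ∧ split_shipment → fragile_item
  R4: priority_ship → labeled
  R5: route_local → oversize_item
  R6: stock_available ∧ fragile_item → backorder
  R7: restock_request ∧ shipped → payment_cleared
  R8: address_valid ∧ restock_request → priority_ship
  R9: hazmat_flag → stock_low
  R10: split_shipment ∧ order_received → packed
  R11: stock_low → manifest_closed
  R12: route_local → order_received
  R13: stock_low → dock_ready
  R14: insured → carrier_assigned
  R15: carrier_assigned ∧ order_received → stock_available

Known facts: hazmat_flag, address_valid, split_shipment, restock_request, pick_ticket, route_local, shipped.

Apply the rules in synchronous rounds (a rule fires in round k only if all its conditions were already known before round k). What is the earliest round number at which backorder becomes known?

Round 1 fires R3, R5, R7, R8, R9, R12, giving fragile_item, oversize_item, payment_cleared, priority_ship, stock_low, order_received.
Round 2 fires R1, R4, R10, R11, R13, giving carrier_assigned, labeled, packed, manifest_closed, dock_ready.
Round 3 fires R15, giving stock_available.
Round 4 fires R6, giving backorder.
backorder first appears in round 4.

4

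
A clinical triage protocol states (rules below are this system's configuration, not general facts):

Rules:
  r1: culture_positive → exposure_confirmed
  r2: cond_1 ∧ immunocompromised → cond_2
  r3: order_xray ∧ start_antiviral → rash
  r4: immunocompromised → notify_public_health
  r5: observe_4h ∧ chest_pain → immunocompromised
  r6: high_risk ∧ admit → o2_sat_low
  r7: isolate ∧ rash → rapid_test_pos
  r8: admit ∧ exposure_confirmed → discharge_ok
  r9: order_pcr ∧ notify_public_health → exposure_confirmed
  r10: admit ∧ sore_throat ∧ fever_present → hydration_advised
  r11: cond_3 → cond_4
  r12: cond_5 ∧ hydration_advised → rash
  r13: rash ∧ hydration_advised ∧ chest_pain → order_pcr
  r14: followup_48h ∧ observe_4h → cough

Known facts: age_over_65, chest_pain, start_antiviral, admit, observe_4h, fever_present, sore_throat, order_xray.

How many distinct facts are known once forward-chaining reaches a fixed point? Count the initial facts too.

[1] r3 [order_xray ∧ start_antiviral → rash]; r5 [observe_4h ∧ chest_pain → immunocompromised]; r10 [admit ∧ sore_throat ∧ fever_present → hydration_advised]. ⇒ new: rash, immunocompromised, hydration_advised.
[2] r4 [immunocompromised → notify_public_health]; r13 [rash ∧ hydration_advised ∧ chest_pain → order_pcr]. ⇒ new: notify_public_health, order_pcr.
[3] r9 [order_pcr ∧ notify_public_health → exposure_confirmed]. ⇒ new: exposure_confirmed.
[4] r8 [admit ∧ exposure_confirmed → discharge_ok]. ⇒ new: discharge_ok.
Closure: {admit, age_over_65, chest_pain, discharge_ok, exposure_confirmed, fever_present, hydration_advised, immunocompromised, notify_public_health, observe_4h, order_pcr, order_xray, rash, sore_throat, start_antiviral} — 15 facts.

15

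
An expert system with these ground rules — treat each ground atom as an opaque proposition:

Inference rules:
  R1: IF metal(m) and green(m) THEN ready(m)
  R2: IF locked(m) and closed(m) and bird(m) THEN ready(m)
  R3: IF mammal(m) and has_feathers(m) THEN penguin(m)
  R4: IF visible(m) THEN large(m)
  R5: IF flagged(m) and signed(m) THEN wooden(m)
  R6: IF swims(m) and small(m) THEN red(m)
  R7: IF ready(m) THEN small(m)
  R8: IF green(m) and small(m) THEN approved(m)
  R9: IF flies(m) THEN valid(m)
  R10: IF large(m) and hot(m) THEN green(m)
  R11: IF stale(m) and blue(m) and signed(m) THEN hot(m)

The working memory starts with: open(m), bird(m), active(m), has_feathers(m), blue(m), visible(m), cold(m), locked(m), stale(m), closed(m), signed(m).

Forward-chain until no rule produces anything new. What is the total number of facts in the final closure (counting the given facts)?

[1] R2 [IF locked(m) and closed(m) and bird(m) THEN ready(m)]; R4 [IF visible(m) THEN large(m)]; R11 [IF stale(m) and blue(m) and signed(m) THEN hot(m)]. ⇒ new: ready(m), large(m), hot(m).
[2] R7 [IF ready(m) THEN small(m)]; R10 [IF large(m) and hot(m) THEN green(m)]. ⇒ new: small(m), green(m).
[3] R8 [IF green(m) and small(m) THEN approved(m)]. ⇒ new: approved(m).
Closure: {active(m), approved(m), bird(m), blue(m), closed(m), cold(m), green(m), has_feathers(m), hot(m), large(m), locked(m), open(m), ready(m), signed(m), small(m), stale(m), visible(m)} — 17 facts.

17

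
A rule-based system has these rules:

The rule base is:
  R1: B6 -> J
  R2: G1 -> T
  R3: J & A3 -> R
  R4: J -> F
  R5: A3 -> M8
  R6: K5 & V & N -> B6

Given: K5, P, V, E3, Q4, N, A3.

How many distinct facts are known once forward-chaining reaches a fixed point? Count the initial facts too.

Round 1 — R5, R6, derive M8, B6.
Round 2 — R1, derive J.
Round 3 — R3, R4, derive R, F.
Closure: {A3, B6, E3, F, J, K5, M8, N, P, Q4, R, V} — 12 facts.

12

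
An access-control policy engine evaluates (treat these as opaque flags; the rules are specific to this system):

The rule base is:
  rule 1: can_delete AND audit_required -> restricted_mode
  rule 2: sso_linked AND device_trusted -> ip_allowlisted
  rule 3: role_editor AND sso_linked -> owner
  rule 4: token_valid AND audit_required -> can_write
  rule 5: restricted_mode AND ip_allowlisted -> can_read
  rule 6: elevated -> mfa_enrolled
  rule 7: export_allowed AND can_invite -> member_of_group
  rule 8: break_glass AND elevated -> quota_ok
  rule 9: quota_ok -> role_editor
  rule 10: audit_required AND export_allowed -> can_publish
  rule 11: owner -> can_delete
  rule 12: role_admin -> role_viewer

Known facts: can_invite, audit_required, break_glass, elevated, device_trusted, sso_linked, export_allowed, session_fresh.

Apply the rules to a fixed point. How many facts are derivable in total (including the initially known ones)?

18

Round 1: rule 2 [sso_linked AND device_trusted -> ip_allowlisted]; rule 6 [elevated -> mfa_enrolled]; rule 7 [export_allowed AND can_invite -> member_of_group]; rule 8 [break_glass AND elevated -> quota_ok]; rule 10 [audit_required AND export_allowed -> can_publish]. New: ip_allowlisted, mfa_enrolled, member_of_group, quota_ok, can_publish.
Round 2: rule 9 [quota_ok -> role_editor]. New: role_editor.
Round 3: rule 3 [role_editor AND sso_linked -> owner]. New: owner.
Round 4: rule 11 [owner -> can_delete]. New: can_delete.
Round 5: rule 1 [can_delete AND audit_required -> restricted_mode]. New: restricted_mode.
Round 6: rule 5 [restricted_mode AND ip_allowlisted -> can_read]. New: can_read.
Closure: {audit_required, break_glass, can_delete, can_invite, can_publish, can_read, device_trusted, elevated, export_allowed, ip_allowlisted, member_of_group, mfa_enrolled, owner, quota_ok, restricted_mode, role_editor, session_fresh, sso_linked} — 18 facts.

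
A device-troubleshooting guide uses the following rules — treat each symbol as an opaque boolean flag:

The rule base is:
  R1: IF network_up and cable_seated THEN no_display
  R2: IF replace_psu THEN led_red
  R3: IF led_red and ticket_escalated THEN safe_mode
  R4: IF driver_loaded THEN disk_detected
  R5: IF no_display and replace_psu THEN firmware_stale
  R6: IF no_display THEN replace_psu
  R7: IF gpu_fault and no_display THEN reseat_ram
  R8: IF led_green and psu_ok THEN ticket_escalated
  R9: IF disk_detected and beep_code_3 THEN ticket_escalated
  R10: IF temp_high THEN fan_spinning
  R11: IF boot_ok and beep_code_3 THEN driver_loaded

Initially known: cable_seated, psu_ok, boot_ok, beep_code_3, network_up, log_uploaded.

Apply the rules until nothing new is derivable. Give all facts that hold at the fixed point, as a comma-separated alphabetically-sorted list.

Round 1 — R1, R11, derive no_display, driver_loaded.
Round 2 — R4, R6, derive disk_detected, replace_psu.
Round 3 — R2, R5, R9, derive led_red, firmware_stale, ticket_escalated.
Round 4 — R3, derive safe_mode.

beep_code_3, boot_ok, cable_seated, disk_detected, driver_loaded, firmware_stale, led_red, log_uploaded, network_up, no_display, psu_ok, replace_psu, safe_mode, ticket_escalated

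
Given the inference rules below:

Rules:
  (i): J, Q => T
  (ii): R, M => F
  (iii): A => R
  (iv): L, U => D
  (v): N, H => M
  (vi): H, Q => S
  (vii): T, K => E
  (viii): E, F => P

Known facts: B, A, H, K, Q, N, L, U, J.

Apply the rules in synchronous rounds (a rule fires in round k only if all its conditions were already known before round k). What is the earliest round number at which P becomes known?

3

Round 1: (i) [J, Q => T]; (iii) [A => R]; (iv) [L, U => D]; (v) [N, H => M]; (vi) [H, Q => S]. Adds T, R, D, M, S.
Round 2: (ii) [R, M => F]; (vii) [T, K => E]. Adds F, E.
Round 3: (viii) [E, F => P]. Adds P.
P first appears in round 3.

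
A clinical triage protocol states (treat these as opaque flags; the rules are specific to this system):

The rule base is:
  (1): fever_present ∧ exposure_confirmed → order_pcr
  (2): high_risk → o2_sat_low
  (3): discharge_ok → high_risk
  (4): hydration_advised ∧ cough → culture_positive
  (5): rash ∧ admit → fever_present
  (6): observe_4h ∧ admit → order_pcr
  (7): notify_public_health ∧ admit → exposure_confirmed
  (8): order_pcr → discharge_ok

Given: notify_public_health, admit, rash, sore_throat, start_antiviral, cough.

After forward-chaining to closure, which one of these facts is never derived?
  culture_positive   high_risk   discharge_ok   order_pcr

Round 1: (5) [rash ∧ admit → fever_present]; (7) [notify_public_health ∧ admit → exposure_confirmed]. Adds fever_present, exposure_confirmed.
Round 2: (1) [fever_present ∧ exposure_confirmed → order_pcr]. Adds order_pcr.
Round 3: (8) [order_pcr → discharge_ok]. Adds discharge_ok.
Round 4: (3) [discharge_ok → high_risk]. Adds high_risk.
Round 5: (2) [high_risk → o2_sat_low]. Adds o2_sat_low.
Derived: discharge_ok (round 3), order_pcr (round 2), high_risk (round 4). culture_positive never appears in any round.

culture_positive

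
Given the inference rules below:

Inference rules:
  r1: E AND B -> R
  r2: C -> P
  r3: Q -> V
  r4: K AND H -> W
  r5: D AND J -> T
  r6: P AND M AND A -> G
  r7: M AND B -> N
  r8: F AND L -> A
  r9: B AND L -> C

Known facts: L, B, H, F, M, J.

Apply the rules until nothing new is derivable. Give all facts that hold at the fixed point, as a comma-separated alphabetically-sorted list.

A, B, C, F, G, H, J, L, M, N, P

[1] r7 [M AND B -> N]; r8 [F AND L -> A]; r9 [B AND L -> C]. ⇒ new: N, A, C.
[2] r2 [C -> P]. ⇒ new: P.
[3] r6 [P AND M AND A -> G]. ⇒ new: G.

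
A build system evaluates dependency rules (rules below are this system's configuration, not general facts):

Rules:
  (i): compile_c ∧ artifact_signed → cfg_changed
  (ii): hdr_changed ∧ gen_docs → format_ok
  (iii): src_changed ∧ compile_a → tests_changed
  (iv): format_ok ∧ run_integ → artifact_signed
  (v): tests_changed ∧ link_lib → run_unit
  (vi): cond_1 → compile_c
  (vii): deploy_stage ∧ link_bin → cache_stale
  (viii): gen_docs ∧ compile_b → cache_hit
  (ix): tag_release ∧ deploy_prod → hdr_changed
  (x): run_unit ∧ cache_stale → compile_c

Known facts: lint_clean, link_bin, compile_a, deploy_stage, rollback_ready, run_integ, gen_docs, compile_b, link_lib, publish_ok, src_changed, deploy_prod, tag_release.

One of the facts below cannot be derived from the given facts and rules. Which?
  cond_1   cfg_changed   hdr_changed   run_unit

Round 1 — (iii), (vii), (viii), (ix), derive tests_changed, cache_stale, cache_hit, hdr_changed.
Round 2 — (ii), (v), derive format_ok, run_unit.
Round 3 — (iv), (x), derive artifact_signed, compile_c.
Round 4 — (i), derive cfg_changed.
Derived: cfg_changed (round 4), hdr_changed (round 1), run_unit (round 2). cond_1 never appears in any round.

cond_1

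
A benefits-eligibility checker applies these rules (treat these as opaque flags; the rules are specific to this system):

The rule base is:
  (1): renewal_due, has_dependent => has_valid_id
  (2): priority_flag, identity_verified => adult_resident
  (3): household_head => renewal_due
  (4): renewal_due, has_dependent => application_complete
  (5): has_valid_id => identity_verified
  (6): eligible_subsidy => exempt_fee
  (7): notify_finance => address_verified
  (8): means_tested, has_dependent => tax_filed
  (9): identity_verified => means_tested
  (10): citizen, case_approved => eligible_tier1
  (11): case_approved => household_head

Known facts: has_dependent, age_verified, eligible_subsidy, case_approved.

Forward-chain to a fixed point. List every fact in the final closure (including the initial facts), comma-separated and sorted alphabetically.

age_verified, application_complete, case_approved, eligible_subsidy, exempt_fee, has_dependent, has_valid_id, household_head, identity_verified, means_tested, renewal_due, tax_filed

Round 1 fires (6), (11), giving exempt_fee, household_head.
Round 2 fires (3), giving renewal_due.
Round 3 fires (1), (4), giving has_valid_id, application_complete.
Round 4 fires (5), giving identity_verified.
Round 5 fires (9), giving means_tested.
Round 6 fires (8), giving tax_filed.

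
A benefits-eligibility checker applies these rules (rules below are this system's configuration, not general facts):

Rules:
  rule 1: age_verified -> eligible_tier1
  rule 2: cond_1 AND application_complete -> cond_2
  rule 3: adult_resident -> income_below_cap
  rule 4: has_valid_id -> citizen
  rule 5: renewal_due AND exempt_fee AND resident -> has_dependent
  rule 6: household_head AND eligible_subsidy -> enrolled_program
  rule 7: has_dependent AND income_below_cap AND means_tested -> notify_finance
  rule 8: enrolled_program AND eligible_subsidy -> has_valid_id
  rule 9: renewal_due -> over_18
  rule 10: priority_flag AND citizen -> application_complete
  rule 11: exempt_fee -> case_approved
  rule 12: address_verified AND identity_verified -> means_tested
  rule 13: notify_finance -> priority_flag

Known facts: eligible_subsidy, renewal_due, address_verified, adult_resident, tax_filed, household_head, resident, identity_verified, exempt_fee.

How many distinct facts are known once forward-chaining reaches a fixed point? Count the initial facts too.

20

[1] rule 3 [adult_resident -> income_below_cap]; rule 5 [renewal_due AND exempt_fee AND resident -> has_dependent]; rule 6 [household_head AND eligible_subsidy -> enrolled_program]; rule 9 [renewal_due -> over_18]; rule 11 [exempt_fee -> case_approved]; rule 12 [address_verified AND identity_verified -> means_tested]. ⇒ new: income_below_cap, has_dependent, enrolled_program, over_18, case_approved, means_tested.
[2] rule 7 [has_dependent AND income_below_cap AND means_tested -> notify_finance]; rule 8 [enrolled_program AND eligible_subsidy -> has_valid_id]. ⇒ new: notify_finance, has_valid_id.
[3] rule 4 [has_valid_id -> citizen]; rule 13 [notify_finance -> priority_flag]. ⇒ new: citizen, priority_flag.
[4] rule 10 [priority_flag AND citizen -> application_complete]. ⇒ new: application_complete.
Closure: {address_verified, adult_resident, application_complete, case_approved, citizen, eligible_subsidy, enrolled_program, exempt_fee, has_dependent, has_valid_id, household_head, identity_verified, income_below_cap, means_tested, notify_finance, over_18, priority_flag, renewal_due, resident, tax_filed} — 20 facts.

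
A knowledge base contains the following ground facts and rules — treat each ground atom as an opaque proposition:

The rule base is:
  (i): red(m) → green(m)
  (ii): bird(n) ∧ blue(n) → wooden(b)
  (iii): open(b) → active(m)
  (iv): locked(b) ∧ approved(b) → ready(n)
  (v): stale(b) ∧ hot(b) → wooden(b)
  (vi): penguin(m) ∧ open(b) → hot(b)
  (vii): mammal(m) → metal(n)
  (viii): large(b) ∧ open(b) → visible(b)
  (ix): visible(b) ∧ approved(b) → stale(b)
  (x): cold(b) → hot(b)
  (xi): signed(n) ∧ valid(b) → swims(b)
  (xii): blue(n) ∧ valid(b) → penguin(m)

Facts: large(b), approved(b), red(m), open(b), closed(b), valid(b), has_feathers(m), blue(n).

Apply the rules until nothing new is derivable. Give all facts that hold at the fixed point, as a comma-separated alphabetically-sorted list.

Round 1 — (i), (iii), (viii), (xii), derive green(m), active(m), visible(b), penguin(m).
Round 2 — (vi), (ix), derive hot(b), stale(b).
Round 3 — (v), derive wooden(b).

active(m), approved(b), blue(n), closed(b), green(m), has_feathers(m), hot(b), large(b), open(b), penguin(m), red(m), stale(b), valid(b), visible(b), wooden(b)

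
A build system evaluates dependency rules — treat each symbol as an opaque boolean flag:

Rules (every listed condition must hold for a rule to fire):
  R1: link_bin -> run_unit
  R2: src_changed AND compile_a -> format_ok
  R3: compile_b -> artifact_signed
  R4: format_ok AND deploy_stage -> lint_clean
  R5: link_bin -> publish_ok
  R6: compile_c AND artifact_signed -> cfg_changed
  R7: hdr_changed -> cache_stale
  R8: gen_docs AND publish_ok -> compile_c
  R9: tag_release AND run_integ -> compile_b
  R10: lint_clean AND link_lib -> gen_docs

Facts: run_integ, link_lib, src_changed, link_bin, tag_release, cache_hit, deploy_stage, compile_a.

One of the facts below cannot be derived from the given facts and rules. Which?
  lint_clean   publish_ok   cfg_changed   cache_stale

Round 1: R1 [link_bin -> run_unit]; R2 [src_changed AND compile_a -> format_ok]; R5 [link_bin -> publish_ok]; R9 [tag_release AND run_integ -> compile_b]. New: run_unit, format_ok, publish_ok, compile_b.
Round 2: R3 [compile_b -> artifact_signed]; R4 [format_ok AND deploy_stage -> lint_clean]. New: artifact_signed, lint_clean.
Round 3: R10 [lint_clean AND link_lib -> gen_docs]. New: gen_docs.
Round 4: R8 [gen_docs AND publish_ok -> compile_c]. New: compile_c.
Round 5: R6 [compile_c AND artifact_signed -> cfg_changed]. New: cfg_changed.
Derived: cfg_changed (round 5), publish_ok (round 1), lint_clean (round 2). cache_stale never appears in any round.

cache_stale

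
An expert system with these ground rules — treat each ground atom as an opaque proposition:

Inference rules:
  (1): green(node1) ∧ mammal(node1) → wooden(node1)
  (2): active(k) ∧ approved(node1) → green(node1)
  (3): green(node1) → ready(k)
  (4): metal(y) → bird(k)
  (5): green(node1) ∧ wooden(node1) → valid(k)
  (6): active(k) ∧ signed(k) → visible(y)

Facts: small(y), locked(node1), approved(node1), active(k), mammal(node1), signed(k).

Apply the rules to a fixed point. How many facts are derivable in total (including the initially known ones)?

Round 1 — (2), (6), derive green(node1), visible(y).
Round 2 — (1), (3), derive wooden(node1), ready(k).
Round 3 — (5), derive valid(k).
Closure: {active(k), approved(node1), green(node1), locked(node1), mammal(node1), ready(k), signed(k), small(y), valid(k), visible(y), wooden(node1)} — 11 facts.

11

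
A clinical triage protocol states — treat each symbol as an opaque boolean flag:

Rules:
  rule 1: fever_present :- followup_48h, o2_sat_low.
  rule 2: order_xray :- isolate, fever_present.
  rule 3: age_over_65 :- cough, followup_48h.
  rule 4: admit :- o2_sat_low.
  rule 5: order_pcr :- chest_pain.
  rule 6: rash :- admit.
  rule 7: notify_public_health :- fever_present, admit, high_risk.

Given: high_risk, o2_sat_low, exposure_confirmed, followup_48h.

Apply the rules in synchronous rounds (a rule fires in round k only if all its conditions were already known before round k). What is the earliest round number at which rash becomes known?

2

Round 1 — rule 1, rule 4, derive fever_present, admit.
Round 2 — rule 6, rule 7, derive rash, notify_public_health.
rash first appears in round 2.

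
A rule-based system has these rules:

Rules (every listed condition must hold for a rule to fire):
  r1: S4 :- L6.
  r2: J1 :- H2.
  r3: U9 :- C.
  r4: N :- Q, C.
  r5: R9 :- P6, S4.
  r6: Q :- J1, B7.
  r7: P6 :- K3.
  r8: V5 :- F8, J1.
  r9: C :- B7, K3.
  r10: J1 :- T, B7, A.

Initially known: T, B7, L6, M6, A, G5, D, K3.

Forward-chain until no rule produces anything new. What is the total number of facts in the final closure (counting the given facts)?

16

Round 1: r1 [S4 :- L6.]; r7 [P6 :- K3.]; r9 [C :- B7, K3.]; r10 [J1 :- T, B7, A.]. Adds S4, P6, C, J1.
Round 2: r3 [U9 :- C.]; r5 [R9 :- P6, S4.]; r6 [Q :- J1, B7.]. Adds U9, R9, Q.
Round 3: r4 [N :- Q, C.]. Adds N.
Closure: {A, B7, C, D, G5, J1, K3, L6, M6, N, P6, Q, R9, S4, T, U9} — 16 facts.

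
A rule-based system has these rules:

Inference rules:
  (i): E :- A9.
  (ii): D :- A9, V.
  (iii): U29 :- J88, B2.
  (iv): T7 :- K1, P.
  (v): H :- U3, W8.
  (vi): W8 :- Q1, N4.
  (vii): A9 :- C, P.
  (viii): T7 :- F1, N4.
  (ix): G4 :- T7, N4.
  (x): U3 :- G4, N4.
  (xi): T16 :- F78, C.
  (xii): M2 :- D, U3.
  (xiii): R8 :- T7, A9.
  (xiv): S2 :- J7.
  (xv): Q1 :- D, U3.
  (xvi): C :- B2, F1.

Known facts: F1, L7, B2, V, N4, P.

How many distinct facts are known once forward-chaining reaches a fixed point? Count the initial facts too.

Round 1: (viii) [T7 :- F1, N4.]; (xvi) [C :- B2, F1.]. New: T7, C.
Round 2: (vii) [A9 :- C, P.]; (ix) [G4 :- T7, N4.]. New: A9, G4.
Round 3: (i) [E :- A9.]; (ii) [D :- A9, V.]; (x) [U3 :- G4, N4.]; (xiii) [R8 :- T7, A9.]. New: E, D, U3, R8.
Round 4: (xii) [M2 :- D, U3.]; (xv) [Q1 :- D, U3.]. New: M2, Q1.
Round 5: (vi) [W8 :- Q1, N4.]. New: W8.
Round 6: (v) [H :- U3, W8.]. New: H.
Closure: {A9, B2, C, D, E, F1, G4, H, L7, M2, N4, P, Q1, R8, T7, U3, V, W8} — 18 facts.

18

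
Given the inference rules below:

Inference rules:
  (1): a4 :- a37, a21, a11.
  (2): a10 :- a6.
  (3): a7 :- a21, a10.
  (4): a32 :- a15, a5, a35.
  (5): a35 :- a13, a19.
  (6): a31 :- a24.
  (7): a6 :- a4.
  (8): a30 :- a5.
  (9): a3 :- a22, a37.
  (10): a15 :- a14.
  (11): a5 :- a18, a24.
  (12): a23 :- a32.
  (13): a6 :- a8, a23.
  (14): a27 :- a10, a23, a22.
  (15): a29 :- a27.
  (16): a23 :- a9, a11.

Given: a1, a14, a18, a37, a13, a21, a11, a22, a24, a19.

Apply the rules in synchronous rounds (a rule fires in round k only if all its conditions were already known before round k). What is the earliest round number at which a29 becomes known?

5

Round 1: (1) [a4 :- a37, a21, a11.]; (5) [a35 :- a13, a19.]; (6) [a31 :- a24.]; (9) [a3 :- a22, a37.]; (10) [a15 :- a14.]; (11) [a5 :- a18, a24.]. New: a4, a35, a31, a3, a15, a5.
Round 2: (4) [a32 :- a15, a5, a35.]; (7) [a6 :- a4.]; (8) [a30 :- a5.]. New: a32, a6, a30.
Round 3: (2) [a10 :- a6.]; (12) [a23 :- a32.]. New: a10, a23.
Round 4: (3) [a7 :- a21, a10.]; (14) [a27 :- a10, a23, a22.]. New: a7, a27.
Round 5: (15) [a29 :- a27.]. New: a29.
a29 first appears in round 5.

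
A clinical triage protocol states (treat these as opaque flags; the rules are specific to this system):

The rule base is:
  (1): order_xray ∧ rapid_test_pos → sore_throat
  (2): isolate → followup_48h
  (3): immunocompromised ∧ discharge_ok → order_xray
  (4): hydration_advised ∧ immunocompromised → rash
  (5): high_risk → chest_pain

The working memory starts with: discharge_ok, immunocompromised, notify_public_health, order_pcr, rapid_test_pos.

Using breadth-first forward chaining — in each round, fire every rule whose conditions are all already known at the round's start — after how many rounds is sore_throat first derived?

2

[1] (3) [immunocompromised ∧ discharge_ok → order_xray]. ⇒ new: order_xray.
[2] (1) [order_xray ∧ rapid_test_pos → sore_throat]. ⇒ new: sore_throat.
sore_throat first appears in round 2.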